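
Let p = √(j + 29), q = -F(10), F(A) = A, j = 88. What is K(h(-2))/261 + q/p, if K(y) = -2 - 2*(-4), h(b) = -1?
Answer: 2/87 - 10*√13/39 ≈ -0.90151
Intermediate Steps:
q = -10 (q = -1*10 = -10)
p = 3*√13 (p = √(88 + 29) = √117 = 3*√13 ≈ 10.817)
K(y) = 6 (K(y) = -2 + 8 = 6)
K(h(-2))/261 + q/p = 6/261 - 10*√13/39 = 6*(1/261) - 10*√13/39 = 2/87 - 10*√13/39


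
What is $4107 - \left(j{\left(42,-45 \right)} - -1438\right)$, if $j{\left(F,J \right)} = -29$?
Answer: $2698$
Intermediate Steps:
$4107 - \left(j{\left(42,-45 \right)} - -1438\right) = 4107 - \left(-29 - -1438\right) = 4107 - \left(-29 + 1438\right) = 4107 - 1409 = 2698$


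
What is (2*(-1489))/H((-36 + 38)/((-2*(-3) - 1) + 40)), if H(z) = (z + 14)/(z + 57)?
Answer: -3822263/316 ≈ -12096.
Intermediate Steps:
H(z) = (14 + z)/(57 + z)
(2*(-1489))/H((-36 + 38)/((-2*(-3) - 1) + 40)) = (2*(-1489))/(((14 + (-36 + 38)/((-2*(-3) - 1) + 40))/(57 + (-36 + 38)/((-2*(-3) - 1) + 40)))) = -2978*(57 + 2/((6 - 1) + 40))/(14 + 2/((6 - 1) + 40)) = -2978*(57 + 2/(5 + 40))/(14 + 2/(5 + 40)) = -2978*(57 + 2/45)/(14 + 2/45) = -2978/((632/45)/(2567/45)) = -2978/((45/2567)*(632/45)) = -2978/632/2567 = -2978*2567/632 = -3822263/316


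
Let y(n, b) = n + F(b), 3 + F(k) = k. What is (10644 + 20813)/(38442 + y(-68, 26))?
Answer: 31457/38397 ≈ 0.81926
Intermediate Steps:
F(k) = -3 + k
y(n, b) = -3 + b + n (y(n, b) = n + (-3 + b) = -3 + b + n)
(10644 + 20813)/(38442 + y(-68, 26)) = (10644 + 20813)/(38442 + (-3 + 26 - 68)) = 31457/(38442 - 45) = 31457/38397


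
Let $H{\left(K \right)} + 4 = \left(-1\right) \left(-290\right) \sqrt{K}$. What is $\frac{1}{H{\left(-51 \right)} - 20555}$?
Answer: $- \frac{6853}{142320527} - \frac{290 i \sqrt{51}}{426961581} \approx -4.8152 \cdot 10^{-5} - 4.8506 \cdot 10^{-6} i$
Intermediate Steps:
$H{\left(K \right)} = -4 + 290 \sqrt{K}$ ($H{\left(K \right)} = -4 + \left(-1\right) \left(-290\right) \sqrt{K} = -4 + 290 \sqrt{K}$)
$\frac{1}{H{\left(-51 \right)} - 20555} = \frac{1}{\left(-4 + 290 \sqrt{-51}\right) - 20555} = \frac{1}{\left(-4 + 290 i \sqrt{51}\right) - 20555} = \frac{1}{-20559 + 290 i \sqrt{51}}$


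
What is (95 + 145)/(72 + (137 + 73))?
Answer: 40/47 ≈ 0.85106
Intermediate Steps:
(95 + 145)/(72 + (137 + 73)) = 240/(72 + 210) = 240/282 = 240*(1/282) = 40/47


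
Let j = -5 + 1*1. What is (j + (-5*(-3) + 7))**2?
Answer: 324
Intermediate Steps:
j = -4 (j = -5 + 1 = -4)
(j + (-5*(-3) + 7))**2 = (-4 + (-5*(-3) + 7))**2 = (-4 + (15 + 7))**2 = (-4 + 22)**2 = 18**2 = 324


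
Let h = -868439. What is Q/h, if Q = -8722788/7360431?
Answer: 2907596/2130695112403 ≈ 1.3646e-6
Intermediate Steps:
Q = -2907596/2453477 (Q = -8722788*1/7360431 = -2907596/2453477 ≈ -1.1851)
Q/h = -2907596/2453477/(-868439) = -2907596/2453477*(-1/868439) = 2907596/2130695112403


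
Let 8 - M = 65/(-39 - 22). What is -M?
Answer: -553/61 ≈ -9.0656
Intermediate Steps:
M = 553/61 (M = 8 - 65/(-39 - 22) = 8 - 65/(-61) = 8 - (-1)*65/61 = 8 - 1*(-65/61) = 8 + 65/61 = 553/61 ≈ 9.0656)
-M = -1*553/61 = -553/61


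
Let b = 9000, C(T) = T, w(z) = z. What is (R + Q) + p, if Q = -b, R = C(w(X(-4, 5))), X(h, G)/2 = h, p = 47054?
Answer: 38046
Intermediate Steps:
X(h, G) = 2*h
R = -8 (R = 2*(-4) = -8)
Q = -9000 (Q = -1*9000 = -9000)
(R + Q) + p = (-8 - 9000) + 47054 = -9008 + 47054 = 38046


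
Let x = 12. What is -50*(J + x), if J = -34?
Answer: 1100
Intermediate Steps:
-50*(J + x) = -50*(-34 + 12) = -50*(-22) = 1100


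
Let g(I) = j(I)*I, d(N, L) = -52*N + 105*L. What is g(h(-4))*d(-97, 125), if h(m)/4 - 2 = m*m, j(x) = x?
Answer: 94188096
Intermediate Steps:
h(m) = 8 + 4*m² (h(m) = 8 + 4*(m*m) = 8 + 4*m²)
g(I) = I² (g(I) = I*I = I²)
g(h(-4))*d(-97, 125) = (8 + 4*(-4)²)²*(-52*(-97) + 105*125) = (8 + 4*16)²*(5044 + 13125) = (8 + 64)²*18169 = 72²*18169 = 5184*18169 = 94188096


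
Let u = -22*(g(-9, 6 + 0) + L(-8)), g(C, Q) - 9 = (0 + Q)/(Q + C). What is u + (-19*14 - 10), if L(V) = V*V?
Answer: -1838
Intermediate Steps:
L(V) = V²
g(C, Q) = 9 + Q/(C + Q) (g(C, Q) = 9 + (0 + Q)/(Q + C) = 9 + Q/(C + Q))
u = -1562 (u = -22*((9*(-9) + 10*(6 + 0))/(-9 + (6 + 0)) + (-8)²) = -22*((-81 + 10*6)/(-9 + 6) + 64) = -22*((-81 + 60)/(-3) + 64) = -22*(-⅓*(-21) + 64) = -22*(7 + 64) = -22*71 = -1562)
u + (-19*14 - 10) = -1562 + (-19*14 - 10) = -1562 + (-266 - 10) = -1562 - 276 = -1838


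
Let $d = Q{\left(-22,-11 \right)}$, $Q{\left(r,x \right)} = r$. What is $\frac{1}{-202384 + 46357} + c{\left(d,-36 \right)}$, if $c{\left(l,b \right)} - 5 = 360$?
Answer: $\frac{56949854}{156027} \approx 365.0$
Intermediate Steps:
$d = -22$
$c{\left(l,b \right)} = 365$ ($c{\left(l,b \right)} = 5 + 360 = 365$)
$\frac{1}{-202384 + 46357} + c{\left(d,-36 \right)} = \frac{1}{-202384 + 46357} + 365 = \frac{1}{-156027} + 365 = - \frac{1}{156027} + 365 = \frac{56949854}{156027}$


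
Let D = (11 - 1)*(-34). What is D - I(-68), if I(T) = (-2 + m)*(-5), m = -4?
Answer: -370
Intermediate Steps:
D = -340 (D = 10*(-34) = -340)
I(T) = 30 (I(T) = (-2 - 4)*(-5) = -6*(-5) = 30)
D - I(-68) = -340 - 1*30 = -340 - 30 = -370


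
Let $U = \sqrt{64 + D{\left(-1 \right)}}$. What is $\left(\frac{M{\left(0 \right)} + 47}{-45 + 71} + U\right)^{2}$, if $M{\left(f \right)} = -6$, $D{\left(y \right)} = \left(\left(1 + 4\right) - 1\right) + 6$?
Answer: $\frac{51705}{676} + \frac{41 \sqrt{74}}{13} \approx 103.62$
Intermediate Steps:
$D{\left(y \right)} = 10$ ($D{\left(y \right)} = \left(5 - 1\right) + 6 = 4 + 6 = 10$)
$U = \sqrt{74}$ ($U = \sqrt{64 + 10} = \sqrt{74} \approx 8.6023$)
$\left(\frac{M{\left(0 \right)} + 47}{-45 + 71} + U\right)^{2} = \left(\frac{-6 + 47}{-45 + 71} + \sqrt{74}\right)^{2} = \left(\frac{41}{26} + \sqrt{74}\right)^{2}$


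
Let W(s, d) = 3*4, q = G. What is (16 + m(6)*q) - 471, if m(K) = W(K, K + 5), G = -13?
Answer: -611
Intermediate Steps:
q = -13
W(s, d) = 12
m(K) = 12
(16 + m(6)*q) - 471 = (16 + 12*(-13)) - 471 = (16 - 156) - 471 = -140 - 471 = -611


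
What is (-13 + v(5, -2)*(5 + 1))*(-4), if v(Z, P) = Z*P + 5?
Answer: 172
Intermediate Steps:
v(Z, P) = 5 + P*Z (v(Z, P) = P*Z + 5 = 5 + P*Z)
(-13 + v(5, -2)*(5 + 1))*(-4) = (-13 + (5 - 2*5)*(5 + 1))*(-4) = (-13 + (5 - 10)*6)*(-4) = (-13 - 5*6)*(-4) = (-13 - 30)*(-4) = -43*(-4) = 172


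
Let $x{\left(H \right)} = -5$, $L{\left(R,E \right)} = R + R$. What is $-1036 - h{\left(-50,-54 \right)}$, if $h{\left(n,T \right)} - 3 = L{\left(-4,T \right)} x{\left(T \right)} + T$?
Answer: $-1025$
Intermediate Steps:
$L{\left(R,E \right)} = 2 R$
$h{\left(n,T \right)} = 43 + T$ ($h{\left(n,T \right)} = 3 + \left(2 \left(-4\right) \left(-5\right) + T\right) = 3 + \left(\left(-8\right) \left(-5\right) + T\right) = 3 + \left(40 + T\right) = 43 + T$)
$-1036 - h{\left(-50,-54 \right)} = -1036 - \left(43 - 54\right) = -1036 - -11 = -1036 + 11 = -1025$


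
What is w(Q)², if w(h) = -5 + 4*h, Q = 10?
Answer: 1225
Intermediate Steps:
w(Q)² = (-5 + 4*10)² = (-5 + 40)² = 35² = 1225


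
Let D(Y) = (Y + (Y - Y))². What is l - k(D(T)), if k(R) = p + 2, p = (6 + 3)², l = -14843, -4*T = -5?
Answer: -14926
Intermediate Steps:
T = 5/4 (T = -¼*(-5) = 5/4 ≈ 1.2500)
D(Y) = Y² (D(Y) = (Y + 0)² = Y²)
p = 81 (p = 9² = 81)
k(R) = 83 (k(R) = 81 + 2 = 83)
l - k(D(T)) = -14843 - 1*83 = -14843 - 83 = -14926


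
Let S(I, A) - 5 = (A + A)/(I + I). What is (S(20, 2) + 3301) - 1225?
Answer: 20811/10 ≈ 2081.1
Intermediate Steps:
S(I, A) = 5 + A/I (S(I, A) = 5 + (A + A)/(I + I) = 5 + (2*A)/((2*I)) = 5 + (2*A)*(1/(2*I)) = 5 + A/I)
(S(20, 2) + 3301) - 1225 = ((5 + 2/20) + 3301) - 1225 = ((5 + 2*(1/20)) + 3301) - 1225 = ((5 + ⅒) + 3301) - 1225 = (51/10 + 3301) - 1225 = 33061/10 - 1225 = 20811/10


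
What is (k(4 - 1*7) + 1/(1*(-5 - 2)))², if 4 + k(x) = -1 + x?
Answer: 3249/49 ≈ 66.306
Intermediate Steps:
k(x) = -5 + x (k(x) = -4 + (-1 + x) = -5 + x)
(k(4 - 1*7) + 1/(1*(-5 - 2)))² = ((-5 + (4 - 1*7)) + 1/(1*(-5 - 2)))² = ((-5 + (4 - 7)) + 1/(1*(-7)))² = ((-5 - 3) + 1/(-7))² = (-8 - ⅐)² = (-57/7)² = 3249/49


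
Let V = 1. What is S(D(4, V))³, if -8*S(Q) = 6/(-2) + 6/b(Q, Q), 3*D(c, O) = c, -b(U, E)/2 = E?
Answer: 9261/32768 ≈ 0.28262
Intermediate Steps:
b(U, E) = -2*E
D(c, O) = c/3
S(Q) = 3/8 + 3/(8*Q) (S(Q) = -(6/(-2) + 6/((-2*Q)))/8 = -(6*(-½) + 6*(-1/(2*Q)))/8 = -(-3 - 3/Q)/8 = 3/8 + 3/(8*Q))
S(D(4, V))³ = (3*(1 + (⅓)*4)/(8*(((⅓)*4))))³ = (3*(1 + 4/3)/(8*(4/3)))³ = ((3/8)*(¾)*(7/3))³ = (21/32)³ = 9261/32768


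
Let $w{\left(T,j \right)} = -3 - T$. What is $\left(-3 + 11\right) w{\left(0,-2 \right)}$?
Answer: $-24$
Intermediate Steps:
$\left(-3 + 11\right) w{\left(0,-2 \right)} = \left(-3 + 11\right) \left(-3 - 0\right) = 8 \left(-3 + 0\right) = 8 \left(-3\right) = -24$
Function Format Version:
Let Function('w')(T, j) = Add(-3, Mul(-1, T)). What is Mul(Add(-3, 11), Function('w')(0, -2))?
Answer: -24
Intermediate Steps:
Mul(Add(-3, 11), Function('w')(0, -2)) = Mul(Add(-3, 11), Add(-3, Mul(-1, 0))) = Mul(8, Add(-3, 0)) = Mul(8, -3) = -24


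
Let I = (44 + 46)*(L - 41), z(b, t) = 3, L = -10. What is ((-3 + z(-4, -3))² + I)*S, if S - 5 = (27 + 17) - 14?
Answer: -160650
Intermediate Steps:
S = 35 (S = 5 + ((27 + 17) - 14) = 5 + (44 - 14) = 5 + 30 = 35)
I = -4590 (I = (44 + 46)*(-10 - 41) = 90*(-51) = -4590)
((-3 + z(-4, -3))² + I)*S = ((-3 + 3)² - 4590)*35 = (0² - 4590)*35 = (0 - 4590)*35 = -4590*35 = -160650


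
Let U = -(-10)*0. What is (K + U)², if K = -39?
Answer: 1521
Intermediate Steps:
U = 0 (U = -1*0 = 0)
(K + U)² = (-39 + 0)² = (-39)² = 1521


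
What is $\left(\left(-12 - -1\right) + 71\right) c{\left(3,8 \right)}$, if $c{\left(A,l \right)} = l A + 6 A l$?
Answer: $10080$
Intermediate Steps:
$c{\left(A,l \right)} = 7 A l$ ($c{\left(A,l \right)} = A l + 6 A l = 7 A l$)
$\left(\left(-12 - -1\right) + 71\right) c{\left(3,8 \right)} = \left(\left(-12 - -1\right) + 71\right) 7 \cdot 3 \cdot 8 = \left(\left(-12 + 1\right) + 71\right) 168 = \left(-11 + 71\right) 168 = 60 \cdot 168 = 10080$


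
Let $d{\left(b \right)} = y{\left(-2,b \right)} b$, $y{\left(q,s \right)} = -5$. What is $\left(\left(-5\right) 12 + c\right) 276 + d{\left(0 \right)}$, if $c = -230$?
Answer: $-80040$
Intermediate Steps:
$d{\left(b \right)} = - 5 b$
$\left(\left(-5\right) 12 + c\right) 276 + d{\left(0 \right)} = \left(\left(-5\right) 12 - 230\right) 276 - 0 = \left(-60 - 230\right) 276 + 0 = \left(-290\right) 276 + 0 = -80040 + 0 = -80040$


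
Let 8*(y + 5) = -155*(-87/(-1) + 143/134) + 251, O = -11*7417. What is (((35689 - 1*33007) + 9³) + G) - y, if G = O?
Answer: -82003791/1072 ≈ -76496.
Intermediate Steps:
O = -81587
G = -81587
y = -1800881/1072 (y = -5 + (-155*(-87/(-1) + 143/134) + 251)/8 = -5 + (-155*(-87*(-1) + 143*(1/134)) + 251)/8 = -5 + (-155*(87 + 143/134) + 251)/8 = -5 + (-155*11801/134 + 251)/8 = -5 + (-1829155/134 + 251)/8 = -5 + (⅛)*(-1795521/134) = -5 - 1795521/1072 = -1800881/1072 ≈ -1679.9)
(((35689 - 1*33007) + 9³) + G) - y = (((35689 - 1*33007) + 9³) - 81587) - 1*(-1800881/1072) = (((35689 - 33007) + 729) - 81587) + 1800881/1072 = ((2682 + 729) - 81587) + 1800881/1072 = (3411 - 81587) + 1800881/1072 = -78176 + 1800881/1072 = -82003791/1072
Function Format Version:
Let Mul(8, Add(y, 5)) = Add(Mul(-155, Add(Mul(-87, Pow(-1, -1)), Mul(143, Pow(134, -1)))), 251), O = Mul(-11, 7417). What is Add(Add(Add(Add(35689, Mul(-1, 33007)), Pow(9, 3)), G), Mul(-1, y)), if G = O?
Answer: Rational(-82003791, 1072) ≈ -76496.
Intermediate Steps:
O = -81587
G = -81587
y = Rational(-1800881, 1072) (y = Add(-5, Mul(Rational(1, 8), Add(Mul(-155, Add(Mul(-87, Pow(-1, -1)), Mul(143, Pow(134, -1)))), 251))) = Add(-5, Mul(Rational(1, 8), Add(Mul(-155, Add(Mul(-87, -1), Mul(143, Rational(1, 134)))), 251))) = Add(-5, Mul(Rational(1, 8), Add(Mul(-155, Add(87, Rational(143, 134))), 251))) = Add(-5, Mul(Rational(1, 8), Add(Mul(-155, Rational(11801, 134)), 251))) = Add(-5, Mul(Rational(1, 8), Add(Rational(-1829155, 134), 251))) = Add(-5, Mul(Rational(1, 8), Rational(-1795521, 134))) = Add(-5, Rational(-1795521, 1072)) = Rational(-1800881, 1072) ≈ -1679.9)
Add(Add(Add(Add(35689, Mul(-1, 33007)), Pow(9, 3)), G), Mul(-1, y)) = Add(Add(Add(Add(35689, Mul(-1, 33007)), Pow(9, 3)), -81587), Mul(-1, Rational(-1800881, 1072))) = Add(Add(Add(Add(35689, -33007), 729), -81587), Rational(1800881, 1072)) = Add(Add(Add(2682, 729), -81587), Rational(1800881, 1072)) = Add(Add(3411, -81587), Rational(1800881, 1072)) = Add(-78176, Rational(1800881, 1072)) = Rational(-82003791, 1072)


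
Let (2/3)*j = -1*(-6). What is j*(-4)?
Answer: -36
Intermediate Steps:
j = 9 (j = 3*(-1*(-6))/2 = (3/2)*6 = 9)
j*(-4) = 9*(-4) = -36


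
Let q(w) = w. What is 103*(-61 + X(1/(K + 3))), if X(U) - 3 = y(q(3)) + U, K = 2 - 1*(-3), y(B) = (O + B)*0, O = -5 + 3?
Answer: -47689/8 ≈ -5961.1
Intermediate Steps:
O = -2
y(B) = 0 (y(B) = (-2 + B)*0 = 0)
K = 5 (K = 2 + 3 = 5)
X(U) = 3 + U (X(U) = 3 + (0 + U) = 3 + U)
103*(-61 + X(1/(K + 3))) = 103*(-61 + (3 + 1/(5 + 3))) = 103*(-61 + (3 + 1/8)) = 103*(-61 + (3 + ⅛)) = 103*(-61 + 25/8) = 103*(-463/8) = -47689/8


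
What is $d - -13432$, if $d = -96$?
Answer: $13336$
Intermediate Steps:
$d - -13432 = -96 - -13432 = -96 + 13432 = 13336$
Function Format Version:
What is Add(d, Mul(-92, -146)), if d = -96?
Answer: 13336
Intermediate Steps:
Add(d, Mul(-92, -146)) = Add(-96, Mul(-92, -146)) = Add(-96, 13432) = 13336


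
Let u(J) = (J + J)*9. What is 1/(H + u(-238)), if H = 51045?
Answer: 1/46761 ≈ 2.1385e-5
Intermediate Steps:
u(J) = 18*J (u(J) = (2*J)*9 = 18*J)
1/(H + u(-238)) = 1/(51045 + 18*(-238)) = 1/(51045 - 4284) = 1/46761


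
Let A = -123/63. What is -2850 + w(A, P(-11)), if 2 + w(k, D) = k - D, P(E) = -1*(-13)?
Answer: -60206/21 ≈ -2867.0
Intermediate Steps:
A = -41/21 (A = -123*1/63 = -41/21 ≈ -1.9524)
P(E) = 13
w(k, D) = -2 + k - D (w(k, D) = -2 + (k - D) = -2 + k - D)
-2850 + w(A, P(-11)) = -2850 + (-2 - 41/21 - 1*13) = -2850 + (-2 - 41/21 - 13) = -2850 - 356/21 = -60206/21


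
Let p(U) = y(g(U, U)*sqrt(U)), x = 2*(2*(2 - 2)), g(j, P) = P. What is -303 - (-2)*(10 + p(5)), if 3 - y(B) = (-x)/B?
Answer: -277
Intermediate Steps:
x = 0 (x = 2*(2*0) = 2*0 = 0)
y(B) = 3 (y(B) = 3 - (-1*0)/B = 3 - 0/B = 3 - 1*0 = 3 + 0 = 3)
p(U) = 3
-303 - (-2)*(10 + p(5)) = -303 - (-2)*(10 + 3) = -303 - (-2)*13 = -303 - 1*(-26) = -303 + 26 = -277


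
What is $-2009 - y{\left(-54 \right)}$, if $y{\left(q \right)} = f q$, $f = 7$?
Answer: $-1631$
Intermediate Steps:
$y{\left(q \right)} = 7 q$
$-2009 - y{\left(-54 \right)} = -2009 - 7 \left(-54\right) = -2009 - -378 = -2009 + 378 = -1631$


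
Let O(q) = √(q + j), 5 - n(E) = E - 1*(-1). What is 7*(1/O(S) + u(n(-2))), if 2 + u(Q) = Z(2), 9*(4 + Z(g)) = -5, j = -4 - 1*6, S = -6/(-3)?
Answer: -413/9 - 7*I*√2/4 ≈ -45.889 - 2.4749*I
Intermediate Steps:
S = 2 (S = -6*(-⅓) = 2)
j = -10 (j = -4 - 6 = -10)
n(E) = 4 - E (n(E) = 5 - (E - 1*(-1)) = 5 - (E + 1) = 5 - (1 + E) = 5 + (-1 - E) = 4 - E)
Z(g) = -41/9 (Z(g) = -4 + (⅑)*(-5) = -4 - 5/9 = -41/9)
u(Q) = -59/9 (u(Q) = -2 - 41/9 = -59/9)
O(q) = √(-10 + q) (O(q) = √(q - 10) = √(-10 + q))
7*(1/O(S) + u(n(-2))) = 7*(1/(√(-10 + 2)) - 59/9) = 7*(1/(√(-8)) - 59/9) = 7*(1/(2*I*√2) - 59/9) = 7*(-I*√2/4 - 59/9) = 7*(-59/9 - I*√2/4) = -413/9 - 7*I*√2/4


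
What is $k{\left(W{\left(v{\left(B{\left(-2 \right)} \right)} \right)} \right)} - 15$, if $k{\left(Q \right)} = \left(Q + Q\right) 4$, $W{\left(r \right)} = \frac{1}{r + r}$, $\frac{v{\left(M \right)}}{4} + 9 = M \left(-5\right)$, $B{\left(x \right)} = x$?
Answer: $-14$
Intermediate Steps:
$v{\left(M \right)} = -36 - 20 M$ ($v{\left(M \right)} = -36 + 4 M \left(-5\right) = -36 + 4 \left(- 5 M\right) = -36 - 20 M$)
$W{\left(r \right)} = \frac{1}{2 r}$
$k{\left(Q \right)} = 8 Q$ ($k{\left(Q \right)} = 2 Q 4 = 8 Q$)
$k{\left(W{\left(v{\left(B{\left(-2 \right)} \right)} \right)} \right)} - 15 = 8 \frac{1}{2 \left(-36 - -40\right)} - 15 = 8 \frac{1}{2 \left(-36 + 40\right)} - 15 = 8 \frac{1}{2 \cdot 4} - 15 = 8 \cdot \frac{1}{2} \cdot \frac{1}{4} - 15 = 8 \cdot \frac{1}{8} - 15 = 1 - 15 = -14$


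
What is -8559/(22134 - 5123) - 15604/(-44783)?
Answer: -117858053/761803613 ≈ -0.15471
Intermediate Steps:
-8559/(22134 - 5123) - 15604/(-44783) = -8559/17011 - 15604*(-1/44783) = -8559*1/17011 + 15604/44783 = -8559/17011 + 15604/44783 = -117858053/761803613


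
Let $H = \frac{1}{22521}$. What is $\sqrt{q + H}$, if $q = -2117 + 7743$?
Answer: $\frac{\sqrt{2853481573587}}{22521} \approx 75.007$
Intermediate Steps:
$H = \frac{1}{22521} \approx 4.4403 \cdot 10^{-5}$
$q = 5626$
$\sqrt{q + H} = \sqrt{5626 + \frac{1}{22521}} = \sqrt{\frac{126703147}{22521}} = \frac{\sqrt{2853481573587}}{22521}$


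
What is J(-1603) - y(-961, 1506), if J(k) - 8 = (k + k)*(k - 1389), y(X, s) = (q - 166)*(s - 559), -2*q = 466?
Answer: 9970213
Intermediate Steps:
q = -233 (q = -½*466 = -233)
y(X, s) = 223041 - 399*s (y(X, s) = (-233 - 166)*(s - 559) = -399*(-559 + s) = 223041 - 399*s)
J(k) = 8 + 2*k*(-1389 + k) (J(k) = 8 + (k + k)*(k - 1389) = 8 + (2*k)*(-1389 + k) = 8 + 2*k*(-1389 + k))
J(-1603) - y(-961, 1506) = (8 - 2778*(-1603) + 2*(-1603)²) - (223041 - 399*1506) = (8 + 4453134 + 2*2569609) - (223041 - 600894) = (8 + 4453134 + 5139218) - 1*(-377853) = 9592360 + 377853 = 9970213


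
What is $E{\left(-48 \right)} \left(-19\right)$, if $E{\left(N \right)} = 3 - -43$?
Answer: $-874$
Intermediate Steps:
$E{\left(N \right)} = 46$ ($E{\left(N \right)} = 3 + 43 = 46$)
$E{\left(-48 \right)} \left(-19\right) = 46 \left(-19\right) = -874$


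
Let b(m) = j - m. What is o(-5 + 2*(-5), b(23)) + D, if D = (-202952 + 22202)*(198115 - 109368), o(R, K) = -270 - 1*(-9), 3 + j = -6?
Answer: -16041020511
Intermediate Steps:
j = -9 (j = -3 - 6 = -9)
b(m) = -9 - m
o(R, K) = -261 (o(R, K) = -270 + 9 = -261)
D = -16041020250 (D = -180750*88747 = -16041020250)
o(-5 + 2*(-5), b(23)) + D = -261 - 16041020250 = -16041020511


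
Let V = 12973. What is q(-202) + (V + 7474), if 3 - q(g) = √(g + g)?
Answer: 20450 - 2*I*√101 ≈ 20450.0 - 20.1*I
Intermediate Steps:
q(g) = 3 - √2*√g (q(g) = 3 - √(g + g) = 3 - √(2*g) = 3 - √2*√g)
q(-202) + (V + 7474) = (3 - √2*√(-202)) + (12973 + 7474) = (3 - √2*I*√202) + 20447 = (3 - 2*I*√101) + 20447 = 20450 - 2*I*√101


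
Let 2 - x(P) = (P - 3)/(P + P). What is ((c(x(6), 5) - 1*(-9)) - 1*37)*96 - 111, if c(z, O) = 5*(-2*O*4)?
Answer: -21999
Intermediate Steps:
x(P) = 2 - (-3 + P)/(2*P) (x(P) = 2 - (P - 3)/(P + P) = 2 - (-3 + P)/(2*P))
c(z, O) = -40*O (c(z, O) = 5*(-8*O) = -40*O)
((c(x(6), 5) - 1*(-9)) - 1*37)*96 - 111 = ((-40*5 - 1*(-9)) - 1*37)*96 - 111 = ((-200 + 9) - 37)*96 - 111 = (-191 - 37)*96 - 111 = -228*96 - 111 = -21888 - 111 = -21999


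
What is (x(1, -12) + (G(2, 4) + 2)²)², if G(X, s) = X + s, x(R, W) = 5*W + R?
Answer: 25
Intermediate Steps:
x(R, W) = R + 5*W
(x(1, -12) + (G(2, 4) + 2)²)² = ((1 + 5*(-12)) + ((2 + 4) + 2)²)² = ((1 - 60) + (6 + 2)²)² = (-59 + 8²)² = (-59 + 64)² = 5² = 25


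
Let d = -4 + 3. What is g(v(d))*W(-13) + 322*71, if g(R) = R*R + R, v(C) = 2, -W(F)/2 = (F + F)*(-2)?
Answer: 22238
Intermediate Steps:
W(F) = 8*F (W(F) = -2*(F + F)*(-2) = -2*2*F*(-2) = -(-8)*F = 8*F)
d = -1
g(R) = R + R² (g(R) = R² + R = R + R²)
g(v(d))*W(-13) + 322*71 = (2*(1 + 2))*(8*(-13)) + 322*71 = (2*3)*(-104) + 22862 = 6*(-104) + 22862 = -624 + 22862 = 22238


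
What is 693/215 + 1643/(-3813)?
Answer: 73844/26445 ≈ 2.7924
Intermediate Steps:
693/215 + 1643/(-3813) = 693*(1/215) + 1643*(-1/3813) = 693/215 - 53/123 = 73844/26445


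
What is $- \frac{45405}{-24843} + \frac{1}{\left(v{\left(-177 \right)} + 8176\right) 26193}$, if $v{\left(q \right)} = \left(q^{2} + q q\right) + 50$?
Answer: $\frac{28100618910901}{15375039651972} \approx 1.8277$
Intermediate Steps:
$v{\left(q \right)} = 50 + 2 q^{2}$ ($v{\left(q \right)} = \left(q^{2} + q^{2}\right) + 50 = 2 q^{2} + 50 = 50 + 2 q^{2}$)
$- \frac{45405}{-24843} + \frac{1}{\left(v{\left(-177 \right)} + 8176\right) 26193} = - \frac{45405}{-24843} + \frac{1}{\left(\left(50 + 2 \left(-177\right)^{2}\right) + 8176\right) 26193} = \left(-45405\right) \left(- \frac{1}{24843}\right) + \frac{1}{\left(50 + 2 \cdot 31329\right) + 8176} \cdot \frac{1}{26193} = \frac{15135}{8281} + \frac{1}{\left(50 + 62658\right) + 8176} \cdot \frac{1}{26193} = \frac{15135}{8281} + \frac{1}{62708 + 8176} \cdot \frac{1}{26193} = \frac{15135}{8281} + \frac{1}{70884} \cdot \frac{1}{26193} = \frac{15135}{8281} + \frac{1}{1856664612} = \frac{28100618910901}{15375039651972}$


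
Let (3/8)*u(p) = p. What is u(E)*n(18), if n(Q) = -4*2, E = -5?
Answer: 320/3 ≈ 106.67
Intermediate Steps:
u(p) = 8*p/3
n(Q) = -8
u(E)*n(18) = ((8/3)*(-5))*(-8) = -40/3*(-8) = 320/3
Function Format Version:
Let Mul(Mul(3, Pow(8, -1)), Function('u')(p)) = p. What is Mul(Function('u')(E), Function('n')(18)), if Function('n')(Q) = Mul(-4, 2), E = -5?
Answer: Rational(320, 3) ≈ 106.67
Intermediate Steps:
Function('u')(p) = Mul(Rational(8, 3), p)
Function('n')(Q) = -8
Mul(Function('u')(E), Function('n')(18)) = Mul(Mul(Rational(8, 3), -5), -8) = Mul(Rational(-40, 3), -8) = Rational(320, 3)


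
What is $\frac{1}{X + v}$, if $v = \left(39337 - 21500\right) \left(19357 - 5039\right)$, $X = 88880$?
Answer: $\frac{1}{255479046} \approx 3.9142 \cdot 10^{-9}$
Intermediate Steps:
$v = 255390166$ ($v = 17837 \cdot 14318 = 255390166$)
$\frac{1}{X + v} = \frac{1}{88880 + 255390166} = \frac{1}{255479046}$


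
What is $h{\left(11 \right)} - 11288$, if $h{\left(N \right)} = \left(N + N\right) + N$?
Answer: $-11255$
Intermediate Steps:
$h{\left(N \right)} = 3 N$ ($h{\left(N \right)} = 2 N + N = 3 N$)
$h{\left(11 \right)} - 11288 = 3 \cdot 11 - 11288 = 33 - 11288 = -11255$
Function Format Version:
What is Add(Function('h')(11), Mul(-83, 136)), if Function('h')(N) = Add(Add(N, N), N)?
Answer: -11255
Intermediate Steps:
Function('h')(N) = Mul(3, N) (Function('h')(N) = Add(Mul(2, N), N) = Mul(3, N))
Add(Function('h')(11), Mul(-83, 136)) = Add(Mul(3, 11), Mul(-83, 136)) = Add(33, -11288) = -11255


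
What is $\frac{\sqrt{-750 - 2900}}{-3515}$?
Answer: $- \frac{i \sqrt{146}}{703} \approx - 0.017188 i$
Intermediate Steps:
$\frac{\sqrt{-750 - 2900}}{-3515} = \sqrt{-750 - 2900} \left(- \frac{1}{3515}\right) = \sqrt{-3650} \left(- \frac{1}{3515}\right) = 5 i \sqrt{146} \left(- \frac{1}{3515}\right) = - \frac{i \sqrt{146}}{703}$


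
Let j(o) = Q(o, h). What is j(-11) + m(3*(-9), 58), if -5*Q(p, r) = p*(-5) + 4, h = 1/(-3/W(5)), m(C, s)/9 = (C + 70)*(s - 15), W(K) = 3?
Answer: 83146/5 ≈ 16629.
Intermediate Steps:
m(C, s) = 9*(-15 + s)*(70 + C) (m(C, s) = 9*((C + 70)*(s - 15)) = 9*((70 + C)*(-15 + s)) = 9*((-15 + s)*(70 + C)) = 9*(-15 + s)*(70 + C))
h = -1 (h = 1/(-3/3) = 1/(-3*⅓) = 1/(-1) = -1)
Q(p, r) = -⅘ + p (Q(p, r) = -(p*(-5) + 4)/5 = -(-5*p + 4)/5 = -(4 - 5*p)/5 = -⅘ + p)
j(o) = -⅘ + o
j(-11) + m(3*(-9), 58) = (-⅘ - 11) + (-9450 - 405*(-9) + 630*58 + 9*(3*(-9))*58) = -59/5 + (-9450 - 135*(-27) + 36540 + 9*(-27)*58) = -59/5 + (-9450 + 3645 + 36540 - 14094) = -59/5 + 16641 = 83146/5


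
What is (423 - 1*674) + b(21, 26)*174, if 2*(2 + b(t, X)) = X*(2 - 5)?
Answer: -7385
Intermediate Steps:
b(t, X) = -2 - 3*X/2 (b(t, X) = -2 + (X*(2 - 5))/2 = -2 + (X*(-3))/2 = -2 + (-3*X)/2 = -2 - 3*X/2)
(423 - 1*674) + b(21, 26)*174 = (423 - 1*674) + (-2 - 3/2*26)*174 = (423 - 674) + (-2 - 39)*174 = -251 - 41*174 = -251 - 7134 = -7385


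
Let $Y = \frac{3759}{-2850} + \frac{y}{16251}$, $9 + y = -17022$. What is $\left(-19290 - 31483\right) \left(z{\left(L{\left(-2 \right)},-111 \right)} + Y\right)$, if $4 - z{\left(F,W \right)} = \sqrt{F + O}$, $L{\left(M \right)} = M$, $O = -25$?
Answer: $- \frac{426693702577}{5146150} + 152319 i \sqrt{3} \approx -82915.0 + 2.6382 \cdot 10^{5} i$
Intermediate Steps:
$y = -17031$ ($y = -9 - 17022 = -17031$)
$Y = - \frac{12180651}{5146150}$ ($Y = \frac{3759}{-2850} - \frac{17031}{16251} = 3759 \left(- \frac{1}{2850}\right) - \frac{5677}{5417} = - \frac{1253}{950} - \frac{5677}{5417} = - \frac{12180651}{5146150} \approx -2.3669$)
$z{\left(F,W \right)} = 4 - \sqrt{-25 + F}$ ($z{\left(F,W \right)} = 4 - \sqrt{F - 25} = 4 - \sqrt{-25 + F}$)
$\left(-19290 - 31483\right) \left(z{\left(L{\left(-2 \right)},-111 \right)} + Y\right) = \left(-19290 - 31483\right) \left(\left(4 - \sqrt{-25 - 2}\right) - \frac{12180651}{5146150}\right) = - 50773 \left(\left(4 - \sqrt{-27}\right) - \frac{12180651}{5146150}\right) = - 50773 \left(\left(4 - 3 i \sqrt{3}\right) - \frac{12180651}{5146150}\right) = - 50773 \left(\frac{8403949}{5146150} - 3 i \sqrt{3}\right) = - \frac{426693702577}{5146150} + 152319 i \sqrt{3}$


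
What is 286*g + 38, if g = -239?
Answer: -68316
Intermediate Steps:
286*g + 38 = 286*(-239) + 38 = -68354 + 38 = -68316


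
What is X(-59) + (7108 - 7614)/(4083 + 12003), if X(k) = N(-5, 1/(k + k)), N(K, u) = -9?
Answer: -72640/8043 ≈ -9.0314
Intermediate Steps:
X(k) = -9
X(-59) + (7108 - 7614)/(4083 + 12003) = -9 + (7108 - 7614)/(4083 + 12003) = -9 - 506/16086 = -9 - 506*1/16086 = -9 - 253/8043 = -72640/8043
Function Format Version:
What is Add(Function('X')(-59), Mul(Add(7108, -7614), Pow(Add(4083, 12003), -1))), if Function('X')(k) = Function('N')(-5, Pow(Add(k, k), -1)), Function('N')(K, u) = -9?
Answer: Rational(-72640, 8043) ≈ -9.0314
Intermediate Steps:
Function('X')(k) = -9
Add(Function('X')(-59), Mul(Add(7108, -7614), Pow(Add(4083, 12003), -1))) = Add(-9, Mul(Add(7108, -7614), Pow(Add(4083, 12003), -1))) = Add(-9, Mul(-506, Pow(16086, -1))) = Add(-9, Mul(-506, Rational(1, 16086))) = Add(-9, Rational(-253, 8043)) = Rational(-72640, 8043)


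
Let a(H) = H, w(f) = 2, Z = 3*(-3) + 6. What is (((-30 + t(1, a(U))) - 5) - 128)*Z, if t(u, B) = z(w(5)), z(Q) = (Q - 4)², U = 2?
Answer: 477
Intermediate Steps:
Z = -3 (Z = -9 + 6 = -3)
z(Q) = (-4 + Q)²
t(u, B) = 4 (t(u, B) = (-4 + 2)² = (-2)² = 4)
(((-30 + t(1, a(U))) - 5) - 128)*Z = (((-30 + 4) - 5) - 128)*(-3) = ((-26 - 5) - 128)*(-3) = (-31 - 128)*(-3) = -159*(-3) = 477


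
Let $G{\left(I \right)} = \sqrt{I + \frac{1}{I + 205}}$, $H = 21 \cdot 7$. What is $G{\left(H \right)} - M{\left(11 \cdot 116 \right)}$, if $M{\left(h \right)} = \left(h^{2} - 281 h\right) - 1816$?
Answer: $-1267804 + \frac{\sqrt{1138390}}{88} \approx -1.2678 \cdot 10^{6}$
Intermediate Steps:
$H = 147$
$M{\left(h \right)} = -1816 + h^{2} - 281 h$
$G{\left(I \right)} = \sqrt{I + \frac{1}{205 + I}}$
$G{\left(H \right)} - M{\left(11 \cdot 116 \right)} = \sqrt{\frac{1 + 147 \left(205 + 147\right)}{205 + 147}} - \left(-1816 + \left(11 \cdot 116\right)^{2} - 281 \cdot 11 \cdot 116\right) = \sqrt{\frac{1 + 147 \cdot 352}{352}} - \left(-1816 + 1276^{2} - 358556\right) = \sqrt{\frac{1 + 51744}{352}} - \left(-1816 + 1628176 - 358556\right) = \sqrt{\frac{1}{352} \cdot 51745} - 1267804 = \sqrt{\frac{51745}{352}} - 1267804 = \frac{\sqrt{1138390}}{88} - 1267804 = -1267804 + \frac{\sqrt{1138390}}{88}$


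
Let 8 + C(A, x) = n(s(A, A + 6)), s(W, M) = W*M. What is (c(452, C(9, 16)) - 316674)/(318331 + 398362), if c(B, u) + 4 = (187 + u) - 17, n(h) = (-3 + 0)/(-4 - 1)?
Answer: -1582577/3583465 ≈ -0.44163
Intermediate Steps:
s(W, M) = M*W
n(h) = ⅗ (n(h) = -3/(-5) = -3*(-⅕) = ⅗)
C(A, x) = -37/5 (C(A, x) = -8 + ⅗ = -37/5)
c(B, u) = 166 + u (c(B, u) = -4 + ((187 + u) - 17) = -4 + (170 + u) = 166 + u)
(c(452, C(9, 16)) - 316674)/(318331 + 398362) = ((166 - 37/5) - 316674)/(318331 + 398362) = (793/5 - 316674)/716693 = -1582577/5*1/716693 = -1582577/3583465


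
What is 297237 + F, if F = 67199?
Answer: 364436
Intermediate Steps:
297237 + F = 297237 + 67199 = 364436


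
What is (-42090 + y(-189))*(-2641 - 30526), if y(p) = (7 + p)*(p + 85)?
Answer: 768214054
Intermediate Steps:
y(p) = (7 + p)*(85 + p)
(-42090 + y(-189))*(-2641 - 30526) = (-42090 + (595 + (-189)² + 92*(-189)))*(-2641 - 30526) = (-42090 + (595 + 35721 - 17388))*(-33167) = (-42090 + 18928)*(-33167) = -23162*(-33167) = 768214054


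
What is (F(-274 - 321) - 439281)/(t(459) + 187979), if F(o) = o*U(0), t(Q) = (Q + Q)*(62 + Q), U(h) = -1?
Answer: -438686/666257 ≈ -0.65843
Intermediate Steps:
t(Q) = 2*Q*(62 + Q) (t(Q) = (2*Q)*(62 + Q) = 2*Q*(62 + Q))
F(o) = -o (F(o) = o*(-1) = -o)
(F(-274 - 321) - 439281)/(t(459) + 187979) = (-(-274 - 321) - 439281)/(2*459*(62 + 459) + 187979) = (-1*(-595) - 439281)/(2*459*521 + 187979) = (595 - 439281)/(478278 + 187979) = -438686/666257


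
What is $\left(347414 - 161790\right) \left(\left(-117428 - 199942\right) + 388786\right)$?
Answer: $13256523584$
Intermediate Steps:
$\left(347414 - 161790\right) \left(\left(-117428 - 199942\right) + 388786\right) = 185624 \left(-317370 + 388786\right) = 185624 \cdot 71416 = 13256523584$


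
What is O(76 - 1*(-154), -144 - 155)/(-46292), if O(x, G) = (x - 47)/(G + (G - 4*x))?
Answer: 61/23423752 ≈ 2.6042e-6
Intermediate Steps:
O(x, G) = (-47 + x)/(-4*x + 2*G)
O(76 - 1*(-154), -144 - 155)/(-46292) = ((-47 + (76 - 1*(-154)))/(2*((-144 - 155) - 2*(76 - 1*(-154)))))/(-46292) = ((-47 + (76 + 154))/(2*(-299 - 2*(76 + 154))))*(-1/46292) = ((-47 + 230)/(2*(-299 - 2*230)))*(-1/46292) = ((½)*183/(-299 - 460))*(-1/46292) = ((½)*183/(-759))*(-1/46292) = ((½)*(-1/759)*183)*(-1/46292) = -61/506*(-1/46292) = 61/23423752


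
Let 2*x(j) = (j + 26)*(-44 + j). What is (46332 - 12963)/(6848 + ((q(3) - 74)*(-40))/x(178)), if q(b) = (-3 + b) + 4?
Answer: 114021873/23400316 ≈ 4.8727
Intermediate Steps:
q(b) = 1 + b
x(j) = (-44 + j)*(26 + j)/2 (x(j) = ((j + 26)*(-44 + j))/2 = ((26 + j)*(-44 + j))/2 = ((-44 + j)*(26 + j))/2 = (-44 + j)*(26 + j)/2)
(46332 - 12963)/(6848 + ((q(3) - 74)*(-40))/x(178)) = (46332 - 12963)/(6848 + (((1 + 3) - 74)*(-40))/(-572 + (1/2)*178**2 - 9*178)) = 33369/(6848 + ((4 - 74)*(-40))/(-572 + (1/2)*31684 - 1602)) = 33369/(6848 + (-70*(-40))/(-572 + 15842 - 1602)) = 33369/(6848 + 2800/13668) = 33369/(6848 + 2800*(1/13668)) = 33369/(6848 + 700/3417) = 33369/(23400316/3417) = 33369*(3417/23400316) = 114021873/23400316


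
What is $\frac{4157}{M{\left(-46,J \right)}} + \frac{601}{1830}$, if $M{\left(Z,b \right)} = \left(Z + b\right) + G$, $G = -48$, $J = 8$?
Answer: $- \frac{1888906}{39345} \approx -48.009$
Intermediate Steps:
$M{\left(Z,b \right)} = -48 + Z + b$ ($M{\left(Z,b \right)} = \left(Z + b\right) - 48 = -48 + Z + b$)
$\frac{4157}{M{\left(-46,J \right)}} + \frac{601}{1830} = \frac{4157}{-48 - 46 + 8} + \frac{601}{1830} = \frac{4157}{-86} + 601 \cdot \frac{1}{1830} = 4157 \left(- \frac{1}{86}\right) + \frac{601}{1830} = - \frac{4157}{86} + \frac{601}{1830} = - \frac{1888906}{39345}$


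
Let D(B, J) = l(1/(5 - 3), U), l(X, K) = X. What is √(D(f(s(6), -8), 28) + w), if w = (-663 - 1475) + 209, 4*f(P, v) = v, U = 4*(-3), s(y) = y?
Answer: I*√7714/2 ≈ 43.915*I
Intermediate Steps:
U = -12
f(P, v) = v/4
D(B, J) = ½ (D(B, J) = 1/(5 - 3) = 1/2 = ½)
w = -1929 (w = -2138 + 209 = -1929)
√(D(f(s(6), -8), 28) + w) = √(½ - 1929) = √(-3857/2) = I*√7714/2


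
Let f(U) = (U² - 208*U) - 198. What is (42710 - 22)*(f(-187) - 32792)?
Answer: 1744872000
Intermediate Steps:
f(U) = -198 + U² - 208*U
(42710 - 22)*(f(-187) - 32792) = (42710 - 22)*((-198 + (-187)² - 208*(-187)) - 32792) = 42688*((-198 + 34969 + 38896) - 32792) = 42688*(73667 - 32792) = 42688*40875 = 1744872000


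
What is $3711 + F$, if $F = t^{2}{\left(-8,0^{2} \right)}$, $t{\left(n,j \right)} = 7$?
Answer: $3760$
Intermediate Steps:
$F = 49$ ($F = 7^{2} = 49$)
$3711 + F = 3711 + 49 = 3760$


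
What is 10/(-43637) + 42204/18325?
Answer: 1841472698/799648025 ≈ 2.3029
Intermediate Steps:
10/(-43637) + 42204/18325 = 10*(-1/43637) + 42204*(1/18325) = -10/43637 + 42204/18325 = 1841472698/799648025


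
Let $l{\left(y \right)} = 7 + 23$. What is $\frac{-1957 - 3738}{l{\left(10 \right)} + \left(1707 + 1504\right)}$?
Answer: $- \frac{5695}{3241} \approx -1.7572$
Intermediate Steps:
$l{\left(y \right)} = 30$
$\frac{-1957 - 3738}{l{\left(10 \right)} + \left(1707 + 1504\right)} = \frac{-1957 - 3738}{30 + \left(1707 + 1504\right)} = - \frac{5695}{30 + 3211} = - \frac{5695}{3241}$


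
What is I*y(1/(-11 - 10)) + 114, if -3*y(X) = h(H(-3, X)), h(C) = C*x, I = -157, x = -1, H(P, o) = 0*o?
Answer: 114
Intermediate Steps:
H(P, o) = 0
h(C) = -C (h(C) = C*(-1) = -C)
y(X) = 0 (y(X) = -(-1)*0/3 = -⅓*0 = 0)
I*y(1/(-11 - 10)) + 114 = -157*0 + 114 = 0 + 114 = 114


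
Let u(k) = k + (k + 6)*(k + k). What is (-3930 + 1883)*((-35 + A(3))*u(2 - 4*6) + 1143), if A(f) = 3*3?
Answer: 33957683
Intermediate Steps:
A(f) = 9
u(k) = k + 2*k*(6 + k) (u(k) = k + (6 + k)*(2*k) = k + 2*k*(6 + k))
(-3930 + 1883)*((-35 + A(3))*u(2 - 4*6) + 1143) = (-3930 + 1883)*((-35 + 9)*((2 - 4*6)*(13 + 2*(2 - 4*6))) + 1143) = -2047*(-26*(2 - 24)*(13 + 2*(2 - 24)) + 1143) = -2047*(-(-572)*(13 + 2*(-22)) + 1143) = -2047*(-(-572)*(13 - 44) + 1143) = -2047*(-(-572)*(-31) + 1143) = -2047*(-26*682 + 1143) = -2047*(-17732 + 1143) = -2047*(-16589) = 33957683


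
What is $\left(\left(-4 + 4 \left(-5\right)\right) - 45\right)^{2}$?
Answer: $4761$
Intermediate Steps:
$\left(\left(-4 + 4 \left(-5\right)\right) - 45\right)^{2} = \left(\left(-4 - 20\right) - 45\right)^{2} = \left(-24 - 45\right)^{2} = \left(-69\right)^{2} = 4761$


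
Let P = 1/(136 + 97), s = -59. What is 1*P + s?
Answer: -13746/233 ≈ -58.996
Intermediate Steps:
P = 1/233 ≈ 0.0042918
1*P + s = 1*(1/233) - 59 = 1/233 - 59 = -13746/233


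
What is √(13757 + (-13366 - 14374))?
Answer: I*√13983 ≈ 118.25*I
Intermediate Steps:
√(13757 + (-13366 - 14374)) = √(13757 - 27740) = √(-13983) = I*√13983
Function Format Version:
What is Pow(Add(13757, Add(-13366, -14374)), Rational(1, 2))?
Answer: Mul(I, Pow(13983, Rational(1, 2))) ≈ Mul(118.25, I)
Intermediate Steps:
Pow(Add(13757, Add(-13366, -14374)), Rational(1, 2)) = Pow(Add(13757, -27740), Rational(1, 2)) = Pow(-13983, Rational(1, 2)) = Mul(I, Pow(13983, Rational(1, 2)))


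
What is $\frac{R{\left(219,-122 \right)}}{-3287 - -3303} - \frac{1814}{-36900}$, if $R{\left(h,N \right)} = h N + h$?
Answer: $- \frac{244446019}{147600} \approx -1656.1$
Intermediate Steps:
$R{\left(h,N \right)} = h + N h$ ($R{\left(h,N \right)} = N h + h = h + N h$)
$\frac{R{\left(219,-122 \right)}}{-3287 - -3303} - \frac{1814}{-36900} = \frac{219 \left(1 - 122\right)}{-3287 - -3303} - \frac{1814}{-36900} = \frac{219 \left(-121\right)}{-3287 + 3303} - - \frac{907}{18450} = - \frac{26499}{16} + \frac{907}{18450} = - \frac{244446019}{147600}$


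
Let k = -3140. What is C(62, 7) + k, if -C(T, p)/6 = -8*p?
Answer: -2804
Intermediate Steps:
C(T, p) = 48*p (C(T, p) = -(-48)*p = 48*p)
C(62, 7) + k = 48*7 - 3140 = 336 - 3140 = -2804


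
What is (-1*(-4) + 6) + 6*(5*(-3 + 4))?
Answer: 40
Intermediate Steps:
(-1*(-4) + 6) + 6*(5*(-3 + 4)) = (4 + 6) + 6*(5*1) = 10 + 6*5 = 10 + 30 = 40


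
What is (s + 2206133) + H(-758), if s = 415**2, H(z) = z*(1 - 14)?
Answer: 2388212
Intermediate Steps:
H(z) = -13*z (H(z) = z*(-13) = -13*z)
s = 172225
(s + 2206133) + H(-758) = (172225 + 2206133) - 13*(-758) = 2378358 + 9854 = 2388212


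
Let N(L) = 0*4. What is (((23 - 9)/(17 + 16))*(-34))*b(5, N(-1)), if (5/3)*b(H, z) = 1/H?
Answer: -476/275 ≈ -1.7309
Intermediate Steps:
N(L) = 0
b(H, z) = 3/(5*H)
(((23 - 9)/(17 + 16))*(-34))*b(5, N(-1)) = (((23 - 9)/(17 + 16))*(-34))*((⅗)/5) = ((14/33)*(-34))*((⅗)*(⅕)) = ((14*(1/33))*(-34))*(3/25) = ((14/33)*(-34))*(3/25) = -476/33*3/25 = -476/275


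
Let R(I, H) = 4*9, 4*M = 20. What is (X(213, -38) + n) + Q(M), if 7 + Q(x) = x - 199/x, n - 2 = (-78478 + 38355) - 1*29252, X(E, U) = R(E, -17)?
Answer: -346894/5 ≈ -69379.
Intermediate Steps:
M = 5 (M = (1/4)*20 = 5)
R(I, H) = 36
X(E, U) = 36
n = -69373 (n = 2 + ((-78478 + 38355) - 1*29252) = 2 + (-40123 - 29252) = 2 - 69375 = -69373)
Q(x) = -7 + x - 199/x (Q(x) = -7 + (x - 199/x) = -7 + x - 199/x)
(X(213, -38) + n) + Q(M) = (36 - 69373) + (-7 + 5 - 199/5) = -69337 + (-7 + 5 - 199*1/5) = -69337 + (-7 + 5 - 199/5) = -69337 - 209/5 = -346894/5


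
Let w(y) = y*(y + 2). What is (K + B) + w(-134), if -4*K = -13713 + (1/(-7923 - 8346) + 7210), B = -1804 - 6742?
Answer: 175180525/16269 ≈ 10768.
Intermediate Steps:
B = -8546
K = 26449327/16269 (K = -(-13713 + (1/(-7923 - 8346) + 7210))/4 = -(-13713 + (1/(-16269) + 7210))/4 = -(-13713 + (-1/16269 + 7210))/4 = -(-13713 + 117299489/16269)/4 = -1/4*(-105797308/16269) = 26449327/16269 ≈ 1625.8)
w(y) = y*(2 + y)
(K + B) + w(-134) = (26449327/16269 - 8546) - 134*(2 - 134) = -112585547/16269 - 134*(-132) = -112585547/16269 + 17688 = 175180525/16269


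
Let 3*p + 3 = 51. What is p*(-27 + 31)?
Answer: 64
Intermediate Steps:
p = 16 (p = -1 + (⅓)*51 = -1 + 17 = 16)
p*(-27 + 31) = 16*(-27 + 31) = 16*4 = 64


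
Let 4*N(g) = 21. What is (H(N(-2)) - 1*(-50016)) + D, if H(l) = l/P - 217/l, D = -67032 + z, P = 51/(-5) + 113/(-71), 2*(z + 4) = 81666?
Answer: 170582285/7176 ≈ 23771.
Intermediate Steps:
z = 40829 (z = -4 + (½)*81666 = -4 + 40833 = 40829)
P = -4186/355 (P = 51*(-⅕) + 113*(-1/71) = -51/5 - 113/71 = -4186/355 ≈ -11.792)
N(g) = 21/4 (N(g) = (¼)*21 = 21/4)
D = -26203 (D = -67032 + 40829 = -26203)
H(l) = -217/l - 355*l/4186 (H(l) = l/(-4186/355) - 217/l = l*(-355/4186) - 217/l = -355*l/4186 - 217/l = -217/l - 355*l/4186)
(H(N(-2)) - 1*(-50016)) + D = ((-217/21/4 - 355/4186*21/4) - 1*(-50016)) - 26203 = ((-217*4/21 - 1065/2392) + 50016) - 26203 = ((-124/3 - 1065/2392) + 50016) - 26203 = (-299803/7176 + 50016) - 26203 = 358615013/7176 - 26203 = 170582285/7176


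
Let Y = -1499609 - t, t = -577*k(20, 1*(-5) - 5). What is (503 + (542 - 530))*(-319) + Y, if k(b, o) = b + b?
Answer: -1640814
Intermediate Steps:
k(b, o) = 2*b
t = -23080 (t = -1154*20 = -577*40 = -23080)
Y = -1476529 (Y = -1499609 - 1*(-23080) = -1499609 + 23080 = -1476529)
(503 + (542 - 530))*(-319) + Y = (503 + (542 - 530))*(-319) - 1476529 = (503 + 12)*(-319) - 1476529 = 515*(-319) - 1476529 = -164285 - 1476529 = -1640814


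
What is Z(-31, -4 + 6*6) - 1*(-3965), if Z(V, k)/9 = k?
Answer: 4253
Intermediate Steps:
Z(V, k) = 9*k
Z(-31, -4 + 6*6) - 1*(-3965) = 9*(-4 + 6*6) - 1*(-3965) = 9*(-4 + 36) + 3965 = 9*32 + 3965 = 288 + 3965 = 4253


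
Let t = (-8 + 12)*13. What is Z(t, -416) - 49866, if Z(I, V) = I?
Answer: -49814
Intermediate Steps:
t = 52 (t = 4*13 = 52)
Z(t, -416) - 49866 = 52 - 49866 = -49814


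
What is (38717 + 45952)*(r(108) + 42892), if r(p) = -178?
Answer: 3616551666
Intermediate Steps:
(38717 + 45952)*(r(108) + 42892) = (38717 + 45952)*(-178 + 42892) = 84669*42714 = 3616551666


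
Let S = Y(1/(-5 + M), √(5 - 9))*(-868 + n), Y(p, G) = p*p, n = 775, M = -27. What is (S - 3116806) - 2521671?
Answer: -5773800541/1024 ≈ -5.6385e+6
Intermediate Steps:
Y(p, G) = p²
S = -93/1024 (S = (1/(-5 - 27))²*(-868 + 775) = (1/(-32))²*(-93) = (-1/32)²*(-93) = (1/1024)*(-93) = -93/1024 ≈ -0.090820)
(S - 3116806) - 2521671 = (-93/1024 - 3116806) - 2521671 = -3191609437/1024 - 2521671 = -5773800541/1024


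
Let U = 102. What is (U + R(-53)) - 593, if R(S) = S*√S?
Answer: -491 - 53*I*√53 ≈ -491.0 - 385.85*I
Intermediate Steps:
R(S) = S^(3/2)
(U + R(-53)) - 593 = (102 + (-53)^(3/2)) - 593 = (102 - 53*I*√53) - 593 = -491 - 53*I*√53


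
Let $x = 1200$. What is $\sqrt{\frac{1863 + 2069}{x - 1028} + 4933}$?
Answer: $\frac{3 \sqrt{1018154}}{43} \approx 70.398$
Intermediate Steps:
$\sqrt{\frac{1863 + 2069}{x - 1028} + 4933} = \sqrt{\frac{1863 + 2069}{1200 - 1028} + 4933} = \sqrt{\frac{3932}{172} + 4933} = \sqrt{3932 \cdot \frac{1}{172} + 4933} = \sqrt{\frac{983}{43} + 4933} = \sqrt{\frac{213102}{43}} = \frac{3 \sqrt{1018154}}{43}$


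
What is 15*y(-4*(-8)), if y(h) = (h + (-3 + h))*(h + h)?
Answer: 58560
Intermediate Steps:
y(h) = 2*h*(-3 + 2*h) (y(h) = (-3 + 2*h)*(2*h) = 2*h*(-3 + 2*h))
15*y(-4*(-8)) = 15*(2*(-4*(-8))*(-3 + 2*(-4*(-8)))) = 15*(2*32*(-3 + 2*32)) = 15*(2*32*(-3 + 64)) = 15*(2*32*61) = 15*3904 = 58560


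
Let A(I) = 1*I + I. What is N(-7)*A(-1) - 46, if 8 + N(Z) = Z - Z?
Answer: -30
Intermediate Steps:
A(I) = 2*I (A(I) = I + I = 2*I)
N(Z) = -8 (N(Z) = -8 + (Z - Z) = -8 + 0 = -8)
N(-7)*A(-1) - 46 = -16*(-1) - 46 = -8*(-2) - 46 = 16 - 46 = -30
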